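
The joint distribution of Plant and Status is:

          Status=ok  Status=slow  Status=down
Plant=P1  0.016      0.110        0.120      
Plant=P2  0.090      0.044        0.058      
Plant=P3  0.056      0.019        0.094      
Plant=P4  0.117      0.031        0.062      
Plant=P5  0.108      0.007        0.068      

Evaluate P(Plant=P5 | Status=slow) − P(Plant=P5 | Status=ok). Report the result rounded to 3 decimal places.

P(Status=slow) = 0.110 + 0.044 + 0.019 + 0.031 + 0.007 = 0.211; P(Plant=P5 | Status=slow) = 0.007/0.211 = 0.0332.
P(Status=ok) = 0.016 + 0.090 + 0.056 + 0.117 + 0.108 = 0.387; P(Plant=P5 | Status=ok) = 0.108/0.387 = 0.2791.
Difference = -0.246.

-0.246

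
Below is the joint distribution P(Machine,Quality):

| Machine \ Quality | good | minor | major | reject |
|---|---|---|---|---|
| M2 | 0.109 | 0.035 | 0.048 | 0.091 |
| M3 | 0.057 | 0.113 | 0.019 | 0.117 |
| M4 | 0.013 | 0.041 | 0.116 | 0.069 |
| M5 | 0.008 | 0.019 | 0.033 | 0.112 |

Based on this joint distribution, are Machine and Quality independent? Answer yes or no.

no

P(Machine=M4) = 0.239 and P(Quality=major) = 0.216, so their product is 0.05162, but P(Machine=M4, Quality=major) = 0.116. Since these differ, Machine and Quality are not independent.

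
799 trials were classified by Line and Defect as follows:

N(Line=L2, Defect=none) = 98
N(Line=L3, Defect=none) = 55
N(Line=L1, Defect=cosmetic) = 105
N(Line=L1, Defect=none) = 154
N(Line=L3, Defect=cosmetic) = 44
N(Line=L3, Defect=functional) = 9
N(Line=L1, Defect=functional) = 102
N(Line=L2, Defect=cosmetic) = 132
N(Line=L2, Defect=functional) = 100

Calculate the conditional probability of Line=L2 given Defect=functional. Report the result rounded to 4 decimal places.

0.4739

Total with Defect=functional: 102 + 100 + 9 = 211.
P(Line=L2 | Defect=functional) = 100/211 = 0.4739.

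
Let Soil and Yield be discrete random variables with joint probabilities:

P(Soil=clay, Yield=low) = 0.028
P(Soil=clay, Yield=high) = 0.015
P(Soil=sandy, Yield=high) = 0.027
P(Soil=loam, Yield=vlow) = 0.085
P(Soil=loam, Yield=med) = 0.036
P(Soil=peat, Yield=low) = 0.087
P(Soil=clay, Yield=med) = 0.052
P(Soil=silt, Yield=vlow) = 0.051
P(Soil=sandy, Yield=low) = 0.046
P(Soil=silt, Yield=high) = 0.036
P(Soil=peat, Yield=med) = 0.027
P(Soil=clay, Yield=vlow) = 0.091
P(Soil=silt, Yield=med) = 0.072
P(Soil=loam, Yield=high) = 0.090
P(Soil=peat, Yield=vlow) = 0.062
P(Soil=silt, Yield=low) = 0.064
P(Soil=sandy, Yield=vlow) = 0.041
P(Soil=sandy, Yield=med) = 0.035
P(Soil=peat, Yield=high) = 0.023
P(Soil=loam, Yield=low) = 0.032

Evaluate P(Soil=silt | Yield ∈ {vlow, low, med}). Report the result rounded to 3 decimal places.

0.231

P(Yield=vlow) = 0.041 + 0.085 + 0.091 + 0.051 + 0.062 = 0.330.
P(Yield=low) = 0.046 + 0.032 + 0.028 + 0.064 + 0.087 = 0.257.
P(Yield=med) = 0.035 + 0.036 + 0.052 + 0.072 + 0.027 = 0.222.
P(Yield ∈ {vlow, low, med}) = 0.330 + 0.257 + 0.222 = 0.809; P(Soil=silt, Yield ∈ {vlow, low, med}) = 0.051 + 0.064 + 0.072 = 0.187.
P(Soil=silt | Yield ∈ {vlow, low, med}) = 0.187/0.809 = 0.231.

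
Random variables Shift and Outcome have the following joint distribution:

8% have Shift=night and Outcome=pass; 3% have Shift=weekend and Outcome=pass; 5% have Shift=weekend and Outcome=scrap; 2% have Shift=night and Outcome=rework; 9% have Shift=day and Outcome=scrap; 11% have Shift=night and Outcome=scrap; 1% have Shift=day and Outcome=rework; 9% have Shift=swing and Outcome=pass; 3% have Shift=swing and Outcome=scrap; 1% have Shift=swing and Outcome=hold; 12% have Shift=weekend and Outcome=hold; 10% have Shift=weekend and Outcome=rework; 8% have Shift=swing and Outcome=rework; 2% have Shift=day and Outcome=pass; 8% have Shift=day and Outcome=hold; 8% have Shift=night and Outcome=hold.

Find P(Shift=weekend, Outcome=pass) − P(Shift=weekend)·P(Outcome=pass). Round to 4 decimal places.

-0.0360

P(Shift=weekend) = 0.03 + 0.10 + 0.05 + 0.12 = 0.30.
P(Outcome=pass) = 0.02 + 0.09 + 0.08 + 0.03 = 0.22.
P(Shift=weekend, Outcome=pass) − P(Shift=weekend)P(Outcome=pass) = 0.03 − 0.30×0.22 = -0.0360.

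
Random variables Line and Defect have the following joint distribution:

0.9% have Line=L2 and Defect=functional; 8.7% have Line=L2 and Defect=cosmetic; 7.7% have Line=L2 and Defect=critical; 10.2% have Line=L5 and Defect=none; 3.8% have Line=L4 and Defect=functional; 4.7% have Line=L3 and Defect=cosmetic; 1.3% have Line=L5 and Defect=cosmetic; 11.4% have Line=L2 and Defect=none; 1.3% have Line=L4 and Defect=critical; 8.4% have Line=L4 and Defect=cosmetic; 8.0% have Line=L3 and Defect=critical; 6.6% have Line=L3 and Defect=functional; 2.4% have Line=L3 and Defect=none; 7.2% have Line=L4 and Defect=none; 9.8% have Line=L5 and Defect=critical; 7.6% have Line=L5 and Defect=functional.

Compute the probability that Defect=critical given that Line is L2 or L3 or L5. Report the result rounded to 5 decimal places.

0.32156

P(Line=L2) = 0.114 + 0.087 + 0.009 + 0.077 = 0.287.
P(Line=L3) = 0.024 + 0.047 + 0.066 + 0.080 = 0.217.
P(Line=L5) = 0.102 + 0.013 + 0.076 + 0.098 = 0.289.
P(Line ∈ {L2, L3, L5}) = 0.287 + 0.217 + 0.289 = 0.793; P(Defect=critical, Line ∈ {L2, L3, L5}) = 0.077 + 0.080 + 0.098 = 0.255.
P(Defect=critical | Line ∈ {L2, L3, L5}) = 0.255/0.793 = 0.32156.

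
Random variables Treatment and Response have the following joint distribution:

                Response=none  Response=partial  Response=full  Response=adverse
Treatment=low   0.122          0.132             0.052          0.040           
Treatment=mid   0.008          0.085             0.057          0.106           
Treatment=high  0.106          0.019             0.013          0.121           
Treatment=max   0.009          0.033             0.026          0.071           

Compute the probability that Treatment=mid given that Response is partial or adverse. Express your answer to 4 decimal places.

0.3147

P(Response=partial) = 0.132 + 0.085 + 0.019 + 0.033 = 0.269.
P(Response=adverse) = 0.040 + 0.106 + 0.121 + 0.071 = 0.338.
P(Response ∈ {partial, adverse}) = 0.269 + 0.338 = 0.607; P(Treatment=mid, Response ∈ {partial, adverse}) = 0.085 + 0.106 = 0.191.
P(Treatment=mid | Response ∈ {partial, adverse}) = 0.191/0.607 = 0.3147.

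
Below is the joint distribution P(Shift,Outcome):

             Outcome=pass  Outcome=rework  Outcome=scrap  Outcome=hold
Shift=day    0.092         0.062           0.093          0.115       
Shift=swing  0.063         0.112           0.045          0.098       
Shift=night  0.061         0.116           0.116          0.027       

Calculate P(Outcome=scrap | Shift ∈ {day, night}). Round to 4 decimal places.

0.3065

P(Shift=day) = 0.092 + 0.062 + 0.093 + 0.115 = 0.362.
P(Shift=night) = 0.061 + 0.116 + 0.116 + 0.027 = 0.320.
P(Shift ∈ {day, night}) = 0.362 + 0.320 = 0.682; P(Outcome=scrap, Shift ∈ {day, night}) = 0.093 + 0.116 = 0.209.
P(Outcome=scrap | Shift ∈ {day, night}) = 0.209/0.682 = 0.3065.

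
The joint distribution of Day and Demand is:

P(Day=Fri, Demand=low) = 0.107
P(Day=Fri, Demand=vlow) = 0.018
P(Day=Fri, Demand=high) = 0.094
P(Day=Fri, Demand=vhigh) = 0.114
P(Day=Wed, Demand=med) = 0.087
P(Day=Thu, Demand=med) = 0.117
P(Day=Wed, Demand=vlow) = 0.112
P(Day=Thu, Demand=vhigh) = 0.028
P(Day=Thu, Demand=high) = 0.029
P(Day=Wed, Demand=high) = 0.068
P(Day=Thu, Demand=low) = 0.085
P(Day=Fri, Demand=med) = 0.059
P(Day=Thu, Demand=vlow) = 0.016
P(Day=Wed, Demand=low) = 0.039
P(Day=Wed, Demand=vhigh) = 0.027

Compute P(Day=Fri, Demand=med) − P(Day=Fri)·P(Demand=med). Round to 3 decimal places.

P(Day=Fri) = 0.018 + 0.107 + 0.059 + 0.094 + 0.114 = 0.392.
P(Demand=med) = 0.087 + 0.117 + 0.059 = 0.263.
P(Day=Fri, Demand=med) − P(Day=Fri)P(Demand=med) = 0.059 − 0.392×0.263 = -0.044.

-0.044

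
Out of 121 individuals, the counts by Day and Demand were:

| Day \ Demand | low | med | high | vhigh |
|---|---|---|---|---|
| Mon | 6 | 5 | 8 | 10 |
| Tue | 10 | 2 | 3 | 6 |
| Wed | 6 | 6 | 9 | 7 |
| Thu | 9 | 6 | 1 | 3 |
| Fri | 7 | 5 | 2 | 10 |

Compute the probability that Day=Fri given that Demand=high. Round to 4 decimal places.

Total with Demand=high: 8 + 3 + 9 + 1 + 2 = 23.
P(Day=Fri | Demand=high) = 2/23 = 0.0870.

0.0870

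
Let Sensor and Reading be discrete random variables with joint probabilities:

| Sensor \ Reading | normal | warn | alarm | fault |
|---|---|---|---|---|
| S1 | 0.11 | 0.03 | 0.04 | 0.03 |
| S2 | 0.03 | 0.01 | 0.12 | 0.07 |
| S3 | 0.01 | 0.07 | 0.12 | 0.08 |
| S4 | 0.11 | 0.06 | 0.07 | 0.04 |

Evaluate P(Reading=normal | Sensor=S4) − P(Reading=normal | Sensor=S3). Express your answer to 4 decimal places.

P(Sensor=S4) = 0.11 + 0.06 + 0.07 + 0.04 = 0.28; P(Reading=normal | Sensor=S4) = 0.11/0.28 = 0.39286.
P(Sensor=S3) = 0.01 + 0.07 + 0.12 + 0.08 = 0.28; P(Reading=normal | Sensor=S3) = 0.01/0.28 = 0.03571.
Difference = 0.3571.

0.3571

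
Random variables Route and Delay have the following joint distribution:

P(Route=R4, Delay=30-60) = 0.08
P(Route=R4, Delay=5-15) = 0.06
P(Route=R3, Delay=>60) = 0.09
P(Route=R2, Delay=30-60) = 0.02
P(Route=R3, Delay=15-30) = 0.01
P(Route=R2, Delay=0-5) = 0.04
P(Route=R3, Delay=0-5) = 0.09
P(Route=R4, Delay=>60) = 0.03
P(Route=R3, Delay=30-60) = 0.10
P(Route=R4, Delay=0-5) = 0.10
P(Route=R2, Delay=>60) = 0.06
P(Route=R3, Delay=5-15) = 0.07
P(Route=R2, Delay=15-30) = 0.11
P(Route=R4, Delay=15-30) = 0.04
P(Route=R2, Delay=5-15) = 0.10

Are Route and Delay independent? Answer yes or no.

no

P(Route=R2) = 0.33 and P(Delay=15-30) = 0.16, so their product is 0.0528, but P(Route=R2, Delay=15-30) = 0.11. Since these differ, Route and Delay are not independent.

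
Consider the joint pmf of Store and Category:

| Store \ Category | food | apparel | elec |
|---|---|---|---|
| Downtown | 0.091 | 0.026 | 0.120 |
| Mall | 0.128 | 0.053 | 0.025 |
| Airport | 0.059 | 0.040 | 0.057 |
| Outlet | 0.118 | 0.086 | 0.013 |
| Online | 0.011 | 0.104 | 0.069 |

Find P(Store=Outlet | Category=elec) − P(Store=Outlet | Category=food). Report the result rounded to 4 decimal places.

P(Category=elec) = 0.120 + 0.025 + 0.057 + 0.013 + 0.069 = 0.284; P(Store=Outlet | Category=elec) = 0.013/0.284 = 0.04577.
P(Category=food) = 0.091 + 0.128 + 0.059 + 0.118 + 0.011 = 0.407; P(Store=Outlet | Category=food) = 0.118/0.407 = 0.28993.
Difference = -0.2442.

-0.2442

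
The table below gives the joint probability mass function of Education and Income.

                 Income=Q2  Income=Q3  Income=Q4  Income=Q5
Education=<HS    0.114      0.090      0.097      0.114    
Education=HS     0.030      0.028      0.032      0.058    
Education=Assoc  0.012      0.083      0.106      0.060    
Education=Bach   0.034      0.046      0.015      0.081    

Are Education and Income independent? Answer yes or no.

no

P(Education=Assoc) = 0.261 and P(Income=Q4) = 0.250, so their product is 0.06525, but P(Education=Assoc, Income=Q4) = 0.106. Since these differ, Education and Income are not independent.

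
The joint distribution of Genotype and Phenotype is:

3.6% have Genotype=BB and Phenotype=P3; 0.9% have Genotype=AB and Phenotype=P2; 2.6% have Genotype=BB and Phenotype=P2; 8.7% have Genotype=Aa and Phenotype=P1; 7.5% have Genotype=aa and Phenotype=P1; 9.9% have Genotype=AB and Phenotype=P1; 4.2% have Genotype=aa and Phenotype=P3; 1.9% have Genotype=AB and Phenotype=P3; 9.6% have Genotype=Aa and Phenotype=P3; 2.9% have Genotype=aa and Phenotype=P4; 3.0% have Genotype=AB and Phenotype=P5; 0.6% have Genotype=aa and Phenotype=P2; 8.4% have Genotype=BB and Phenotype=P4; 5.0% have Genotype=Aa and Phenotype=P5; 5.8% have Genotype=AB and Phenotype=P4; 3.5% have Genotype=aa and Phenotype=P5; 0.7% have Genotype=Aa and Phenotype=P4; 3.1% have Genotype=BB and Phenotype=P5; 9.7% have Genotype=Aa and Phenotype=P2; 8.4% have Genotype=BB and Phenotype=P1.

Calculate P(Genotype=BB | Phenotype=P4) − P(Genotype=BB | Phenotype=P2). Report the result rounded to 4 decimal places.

P(Phenotype=P4) = 0.007 + 0.029 + 0.058 + 0.084 = 0.178; P(Genotype=BB | Phenotype=P4) = 0.084/0.178 = 0.47191.
P(Phenotype=P2) = 0.097 + 0.006 + 0.009 + 0.026 = 0.138; P(Genotype=BB | Phenotype=P2) = 0.026/0.138 = 0.18841.
Difference = 0.2835.

0.2835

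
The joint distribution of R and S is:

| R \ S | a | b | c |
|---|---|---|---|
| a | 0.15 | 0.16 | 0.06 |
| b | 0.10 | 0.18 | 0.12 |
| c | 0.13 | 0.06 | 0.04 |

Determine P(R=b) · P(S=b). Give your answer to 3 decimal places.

0.160

P(R=b) = 0.10 + 0.18 + 0.12 = 0.40.
P(S=b) = 0.16 + 0.18 + 0.06 = 0.40.
Product: 0.40 × 0.40 = 0.160.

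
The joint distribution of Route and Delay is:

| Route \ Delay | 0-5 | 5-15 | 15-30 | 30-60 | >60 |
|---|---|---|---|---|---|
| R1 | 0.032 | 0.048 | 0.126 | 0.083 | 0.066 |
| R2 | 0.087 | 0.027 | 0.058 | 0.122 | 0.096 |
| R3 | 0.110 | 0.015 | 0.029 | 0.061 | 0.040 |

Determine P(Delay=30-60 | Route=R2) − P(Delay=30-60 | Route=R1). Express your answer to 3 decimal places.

P(Route=R2) = 0.087 + 0.027 + 0.058 + 0.122 + 0.096 = 0.390; P(Delay=30-60 | Route=R2) = 0.122/0.390 = 0.3128.
P(Route=R1) = 0.032 + 0.048 + 0.126 + 0.083 + 0.066 = 0.355; P(Delay=30-60 | Route=R1) = 0.083/0.355 = 0.2338.
Difference = 0.079.

0.079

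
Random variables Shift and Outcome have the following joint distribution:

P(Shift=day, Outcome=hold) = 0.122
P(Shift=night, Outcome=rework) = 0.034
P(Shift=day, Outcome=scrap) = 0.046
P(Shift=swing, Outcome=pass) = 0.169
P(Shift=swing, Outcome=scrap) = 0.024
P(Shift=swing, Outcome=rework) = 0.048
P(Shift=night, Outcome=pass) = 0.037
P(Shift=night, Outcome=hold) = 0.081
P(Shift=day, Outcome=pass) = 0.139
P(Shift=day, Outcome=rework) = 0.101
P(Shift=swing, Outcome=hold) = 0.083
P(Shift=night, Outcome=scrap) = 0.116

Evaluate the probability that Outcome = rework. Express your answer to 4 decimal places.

0.1830

P(Outcome=rework) = 0.101 + 0.048 + 0.034 = 0.183.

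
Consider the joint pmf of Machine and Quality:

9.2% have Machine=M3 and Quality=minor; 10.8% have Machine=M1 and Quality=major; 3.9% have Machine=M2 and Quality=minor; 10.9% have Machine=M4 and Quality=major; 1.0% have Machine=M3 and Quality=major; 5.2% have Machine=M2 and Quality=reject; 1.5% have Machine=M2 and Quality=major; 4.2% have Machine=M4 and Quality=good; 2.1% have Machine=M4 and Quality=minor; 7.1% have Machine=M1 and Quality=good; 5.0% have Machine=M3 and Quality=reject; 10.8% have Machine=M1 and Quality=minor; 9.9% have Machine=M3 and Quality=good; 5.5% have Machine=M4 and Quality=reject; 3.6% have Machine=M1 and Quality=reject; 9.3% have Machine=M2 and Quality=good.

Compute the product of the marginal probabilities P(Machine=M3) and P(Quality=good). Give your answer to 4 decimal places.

P(Machine=M3) = 0.099 + 0.092 + 0.010 + 0.050 = 0.251.
P(Quality=good) = 0.071 + 0.093 + 0.099 + 0.042 = 0.305.
Product: 0.251 × 0.305 = 0.0766.

0.0766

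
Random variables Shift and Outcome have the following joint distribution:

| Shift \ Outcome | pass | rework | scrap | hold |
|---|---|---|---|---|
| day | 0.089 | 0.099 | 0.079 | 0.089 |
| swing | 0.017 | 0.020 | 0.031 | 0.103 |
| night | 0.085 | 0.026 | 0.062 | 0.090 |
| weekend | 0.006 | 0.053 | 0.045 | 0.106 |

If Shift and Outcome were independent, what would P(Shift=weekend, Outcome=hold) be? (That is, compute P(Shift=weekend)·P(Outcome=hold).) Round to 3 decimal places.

0.081

P(Shift=weekend) = 0.006 + 0.053 + 0.045 + 0.106 = 0.210.
P(Outcome=hold) = 0.089 + 0.103 + 0.090 + 0.106 = 0.388.
Product: 0.210 × 0.388 = 0.081.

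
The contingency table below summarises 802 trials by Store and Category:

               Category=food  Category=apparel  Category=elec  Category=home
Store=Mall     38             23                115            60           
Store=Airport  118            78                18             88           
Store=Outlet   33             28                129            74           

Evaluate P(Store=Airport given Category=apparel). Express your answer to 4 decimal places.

Total with Category=apparel: 23 + 78 + 28 = 129.
P(Store=Airport | Category=apparel) = 78/129 = 0.6047.

0.6047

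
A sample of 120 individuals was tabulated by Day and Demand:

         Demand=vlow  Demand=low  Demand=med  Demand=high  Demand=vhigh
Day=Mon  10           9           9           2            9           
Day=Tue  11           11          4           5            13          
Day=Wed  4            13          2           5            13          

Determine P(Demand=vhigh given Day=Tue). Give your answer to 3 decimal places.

0.295

Total with Day=Tue: 11 + 11 + 4 + 5 + 13 = 44.
P(Demand=vhigh | Day=Tue) = 13/44 = 0.295.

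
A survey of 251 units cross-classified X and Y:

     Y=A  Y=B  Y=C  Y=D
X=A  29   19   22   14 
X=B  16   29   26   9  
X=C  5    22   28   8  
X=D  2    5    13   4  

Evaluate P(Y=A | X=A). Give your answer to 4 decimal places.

Total with X=A: 29 + 19 + 22 + 14 = 84.
P(Y=A | X=A) = 29/84 = 0.3452.

0.3452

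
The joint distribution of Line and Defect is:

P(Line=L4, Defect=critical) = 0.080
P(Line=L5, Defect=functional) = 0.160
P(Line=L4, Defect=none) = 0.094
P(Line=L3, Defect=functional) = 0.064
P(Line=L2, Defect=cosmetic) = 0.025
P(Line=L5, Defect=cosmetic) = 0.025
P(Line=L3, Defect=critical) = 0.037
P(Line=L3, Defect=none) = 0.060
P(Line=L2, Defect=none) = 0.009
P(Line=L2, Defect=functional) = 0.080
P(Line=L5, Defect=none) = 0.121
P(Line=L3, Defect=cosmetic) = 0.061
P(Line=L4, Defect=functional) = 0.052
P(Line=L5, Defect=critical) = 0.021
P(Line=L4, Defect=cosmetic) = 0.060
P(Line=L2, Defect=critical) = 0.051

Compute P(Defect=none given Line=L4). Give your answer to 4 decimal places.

0.3287

P(Line=L4) = 0.094 + 0.060 + 0.052 + 0.080 = 0.286.
P(Defect=none | Line=L4) = 0.094/0.286 = 0.3287.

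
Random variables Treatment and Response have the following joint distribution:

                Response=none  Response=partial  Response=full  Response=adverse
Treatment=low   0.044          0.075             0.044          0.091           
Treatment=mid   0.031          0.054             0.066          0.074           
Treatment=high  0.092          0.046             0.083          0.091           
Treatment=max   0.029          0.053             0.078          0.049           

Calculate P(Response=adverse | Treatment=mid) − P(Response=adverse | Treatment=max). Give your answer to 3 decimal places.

P(Treatment=mid) = 0.031 + 0.054 + 0.066 + 0.074 = 0.225; P(Response=adverse | Treatment=mid) = 0.074/0.225 = 0.3289.
P(Treatment=max) = 0.029 + 0.053 + 0.078 + 0.049 = 0.209; P(Response=adverse | Treatment=max) = 0.049/0.209 = 0.2344.
Difference = 0.094.

0.094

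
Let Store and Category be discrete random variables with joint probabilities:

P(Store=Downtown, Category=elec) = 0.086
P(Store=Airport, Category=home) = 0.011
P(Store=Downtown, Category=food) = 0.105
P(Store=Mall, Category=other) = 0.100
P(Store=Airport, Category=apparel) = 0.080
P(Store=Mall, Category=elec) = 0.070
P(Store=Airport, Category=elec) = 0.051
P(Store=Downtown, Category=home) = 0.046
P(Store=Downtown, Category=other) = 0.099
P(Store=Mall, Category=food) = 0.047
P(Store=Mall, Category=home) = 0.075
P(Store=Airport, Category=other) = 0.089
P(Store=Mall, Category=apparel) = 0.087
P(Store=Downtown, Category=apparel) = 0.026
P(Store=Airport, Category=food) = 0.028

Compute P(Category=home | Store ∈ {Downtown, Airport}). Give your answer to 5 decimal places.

0.09179

P(Store=Downtown) = 0.105 + 0.026 + 0.086 + 0.046 + 0.099 = 0.362.
P(Store=Airport) = 0.028 + 0.080 + 0.051 + 0.011 + 0.089 = 0.259.
P(Store ∈ {Downtown, Airport}) = 0.362 + 0.259 = 0.621; P(Category=home, Store ∈ {Downtown, Airport}) = 0.046 + 0.011 = 0.057.
P(Category=home | Store ∈ {Downtown, Airport}) = 0.057/0.621 = 0.09179.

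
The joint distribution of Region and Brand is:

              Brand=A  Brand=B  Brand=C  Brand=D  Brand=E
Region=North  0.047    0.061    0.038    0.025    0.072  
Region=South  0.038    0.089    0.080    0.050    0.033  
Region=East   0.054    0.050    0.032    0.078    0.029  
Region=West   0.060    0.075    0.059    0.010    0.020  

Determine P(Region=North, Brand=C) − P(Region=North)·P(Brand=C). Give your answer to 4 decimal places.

-0.0128

P(Region=North) = 0.047 + 0.061 + 0.038 + 0.025 + 0.072 = 0.243.
P(Brand=C) = 0.038 + 0.080 + 0.032 + 0.059 = 0.209.
P(Region=North, Brand=C) − P(Region=North)P(Brand=C) = 0.038 − 0.243×0.209 = -0.0128.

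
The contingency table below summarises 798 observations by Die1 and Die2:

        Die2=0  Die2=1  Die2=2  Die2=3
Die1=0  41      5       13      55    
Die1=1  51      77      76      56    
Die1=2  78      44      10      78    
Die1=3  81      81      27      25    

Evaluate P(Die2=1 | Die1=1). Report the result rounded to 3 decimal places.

0.296

Total with Die1=1: 51 + 77 + 76 + 56 = 260.
P(Die2=1 | Die1=1) = 77/260 = 0.296.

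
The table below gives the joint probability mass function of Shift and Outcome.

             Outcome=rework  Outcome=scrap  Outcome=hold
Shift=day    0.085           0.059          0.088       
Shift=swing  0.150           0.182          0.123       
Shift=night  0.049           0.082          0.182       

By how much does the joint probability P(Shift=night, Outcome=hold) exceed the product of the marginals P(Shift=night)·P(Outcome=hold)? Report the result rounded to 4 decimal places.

P(Shift=night) = 0.049 + 0.082 + 0.182 = 0.313.
P(Outcome=hold) = 0.088 + 0.123 + 0.182 = 0.393.
P(Shift=night, Outcome=hold) − P(Shift=night)P(Outcome=hold) = 0.182 − 0.313×0.393 = 0.0590.

0.0590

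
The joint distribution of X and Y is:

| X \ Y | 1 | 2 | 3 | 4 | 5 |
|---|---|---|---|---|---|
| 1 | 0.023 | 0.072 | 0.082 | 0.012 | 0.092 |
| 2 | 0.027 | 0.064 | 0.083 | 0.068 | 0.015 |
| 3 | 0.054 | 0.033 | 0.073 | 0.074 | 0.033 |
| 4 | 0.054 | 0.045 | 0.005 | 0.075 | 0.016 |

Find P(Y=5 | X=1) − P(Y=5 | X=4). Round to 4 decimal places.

P(X=1) = 0.023 + 0.072 + 0.082 + 0.012 + 0.092 = 0.281; P(Y=5 | X=1) = 0.092/0.281 = 0.32740.
P(X=4) = 0.054 + 0.045 + 0.005 + 0.075 + 0.016 = 0.195; P(Y=5 | X=4) = 0.016/0.195 = 0.08205.
Difference = 0.2454.

0.2454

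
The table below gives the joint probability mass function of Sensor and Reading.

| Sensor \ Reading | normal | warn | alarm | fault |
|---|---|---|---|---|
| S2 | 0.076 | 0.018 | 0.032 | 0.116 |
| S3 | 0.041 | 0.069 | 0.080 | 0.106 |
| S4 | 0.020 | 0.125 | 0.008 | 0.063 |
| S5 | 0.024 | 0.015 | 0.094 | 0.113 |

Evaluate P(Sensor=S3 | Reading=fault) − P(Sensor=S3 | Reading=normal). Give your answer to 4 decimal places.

0.0117

P(Reading=fault) = 0.116 + 0.106 + 0.063 + 0.113 = 0.398; P(Sensor=S3 | Reading=fault) = 0.106/0.398 = 0.26633.
P(Reading=normal) = 0.076 + 0.041 + 0.020 + 0.024 = 0.161; P(Sensor=S3 | Reading=normal) = 0.041/0.161 = 0.25466.
Difference = 0.0117.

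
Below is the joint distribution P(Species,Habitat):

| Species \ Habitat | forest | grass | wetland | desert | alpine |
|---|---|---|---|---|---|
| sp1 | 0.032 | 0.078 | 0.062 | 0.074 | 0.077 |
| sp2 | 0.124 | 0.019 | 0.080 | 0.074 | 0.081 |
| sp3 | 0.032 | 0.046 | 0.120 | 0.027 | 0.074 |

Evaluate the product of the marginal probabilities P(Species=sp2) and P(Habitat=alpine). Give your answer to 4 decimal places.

P(Species=sp2) = 0.124 + 0.019 + 0.080 + 0.074 + 0.081 = 0.378.
P(Habitat=alpine) = 0.077 + 0.081 + 0.074 = 0.232.
Product: 0.378 × 0.232 = 0.0877.

0.0877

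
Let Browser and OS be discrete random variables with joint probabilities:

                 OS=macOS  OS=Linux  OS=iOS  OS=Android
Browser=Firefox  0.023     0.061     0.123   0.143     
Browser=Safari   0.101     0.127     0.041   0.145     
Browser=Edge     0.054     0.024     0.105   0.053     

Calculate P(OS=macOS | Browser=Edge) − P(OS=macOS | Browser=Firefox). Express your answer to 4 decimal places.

P(Browser=Edge) = 0.054 + 0.024 + 0.105 + 0.053 = 0.236; P(OS=macOS | Browser=Edge) = 0.054/0.236 = 0.22881.
P(Browser=Firefox) = 0.023 + 0.061 + 0.123 + 0.143 = 0.350; P(OS=macOS | Browser=Firefox) = 0.023/0.350 = 0.06571.
Difference = 0.1631.

0.1631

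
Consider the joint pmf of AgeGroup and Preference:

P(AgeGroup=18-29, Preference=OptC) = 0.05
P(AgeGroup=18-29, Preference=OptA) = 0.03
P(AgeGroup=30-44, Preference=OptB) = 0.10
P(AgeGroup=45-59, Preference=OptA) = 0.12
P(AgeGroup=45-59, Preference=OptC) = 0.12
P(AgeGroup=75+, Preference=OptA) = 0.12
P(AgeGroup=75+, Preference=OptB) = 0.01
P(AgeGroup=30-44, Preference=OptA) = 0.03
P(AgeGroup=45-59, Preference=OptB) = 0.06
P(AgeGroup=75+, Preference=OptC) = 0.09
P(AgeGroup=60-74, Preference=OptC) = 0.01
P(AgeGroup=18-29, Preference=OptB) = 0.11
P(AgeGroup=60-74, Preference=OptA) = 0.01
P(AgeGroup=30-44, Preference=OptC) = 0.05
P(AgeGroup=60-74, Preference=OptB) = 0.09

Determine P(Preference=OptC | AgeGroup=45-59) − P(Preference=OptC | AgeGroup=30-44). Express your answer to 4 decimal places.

P(AgeGroup=45-59) = 0.12 + 0.06 + 0.12 = 0.30; P(Preference=OptC | AgeGroup=45-59) = 0.12/0.30 = 0.40000.
P(AgeGroup=30-44) = 0.03 + 0.10 + 0.05 = 0.18; P(Preference=OptC | AgeGroup=30-44) = 0.05/0.18 = 0.27778.
Difference = 0.1222.

0.1222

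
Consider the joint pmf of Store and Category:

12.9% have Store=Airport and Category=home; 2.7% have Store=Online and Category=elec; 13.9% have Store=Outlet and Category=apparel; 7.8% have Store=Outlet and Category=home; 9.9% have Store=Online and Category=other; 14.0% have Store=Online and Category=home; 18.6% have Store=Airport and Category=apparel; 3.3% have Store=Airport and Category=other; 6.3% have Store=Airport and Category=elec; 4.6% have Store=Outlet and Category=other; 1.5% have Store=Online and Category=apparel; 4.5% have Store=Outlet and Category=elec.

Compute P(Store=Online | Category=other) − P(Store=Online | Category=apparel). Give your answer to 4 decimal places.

0.5121

P(Category=other) = 0.033 + 0.046 + 0.099 = 0.178; P(Store=Online | Category=other) = 0.099/0.178 = 0.55618.
P(Category=apparel) = 0.186 + 0.139 + 0.015 = 0.340; P(Store=Online | Category=apparel) = 0.015/0.340 = 0.04412.
Difference = 0.5121.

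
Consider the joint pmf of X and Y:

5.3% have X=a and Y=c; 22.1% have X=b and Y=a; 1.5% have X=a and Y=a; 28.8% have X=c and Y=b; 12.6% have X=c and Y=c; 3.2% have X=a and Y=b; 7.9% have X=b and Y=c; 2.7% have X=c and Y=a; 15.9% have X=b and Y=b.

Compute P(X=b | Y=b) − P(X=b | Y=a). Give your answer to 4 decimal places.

-0.5084

P(Y=b) = 0.032 + 0.159 + 0.288 = 0.479; P(X=b | Y=b) = 0.159/0.479 = 0.33194.
P(Y=a) = 0.015 + 0.221 + 0.027 = 0.263; P(X=b | Y=a) = 0.221/0.263 = 0.84030.
Difference = -0.5084.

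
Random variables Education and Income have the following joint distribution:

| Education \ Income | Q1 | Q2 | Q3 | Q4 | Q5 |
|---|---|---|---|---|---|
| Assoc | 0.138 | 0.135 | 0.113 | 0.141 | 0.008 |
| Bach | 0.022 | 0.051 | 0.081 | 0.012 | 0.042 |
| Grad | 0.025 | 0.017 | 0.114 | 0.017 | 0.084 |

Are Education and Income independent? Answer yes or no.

no

P(Education=Assoc) = 0.535 and P(Income=Q5) = 0.134, so their product is 0.07169, but P(Education=Assoc, Income=Q5) = 0.008. Since these differ, Education and Income are not independent.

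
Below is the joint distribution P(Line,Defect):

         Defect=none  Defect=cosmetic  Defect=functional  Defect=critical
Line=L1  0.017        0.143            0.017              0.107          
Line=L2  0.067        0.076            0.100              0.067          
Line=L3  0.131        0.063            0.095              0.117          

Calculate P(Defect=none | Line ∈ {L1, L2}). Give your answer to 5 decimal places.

0.14141

P(Line=L1) = 0.017 + 0.143 + 0.017 + 0.107 = 0.284.
P(Line=L2) = 0.067 + 0.076 + 0.100 + 0.067 = 0.310.
P(Line ∈ {L1, L2}) = 0.284 + 0.310 = 0.594; P(Defect=none, Line ∈ {L1, L2}) = 0.017 + 0.067 = 0.084.
P(Defect=none | Line ∈ {L1, L2}) = 0.084/0.594 = 0.14141.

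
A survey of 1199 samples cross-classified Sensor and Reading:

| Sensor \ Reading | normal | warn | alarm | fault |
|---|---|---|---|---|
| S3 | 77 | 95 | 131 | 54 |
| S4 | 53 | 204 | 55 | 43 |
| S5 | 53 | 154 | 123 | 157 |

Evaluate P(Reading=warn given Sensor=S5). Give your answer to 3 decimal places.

0.316

Total with Sensor=S5: 53 + 154 + 123 + 157 = 487.
P(Reading=warn | Sensor=S5) = 154/487 = 0.316.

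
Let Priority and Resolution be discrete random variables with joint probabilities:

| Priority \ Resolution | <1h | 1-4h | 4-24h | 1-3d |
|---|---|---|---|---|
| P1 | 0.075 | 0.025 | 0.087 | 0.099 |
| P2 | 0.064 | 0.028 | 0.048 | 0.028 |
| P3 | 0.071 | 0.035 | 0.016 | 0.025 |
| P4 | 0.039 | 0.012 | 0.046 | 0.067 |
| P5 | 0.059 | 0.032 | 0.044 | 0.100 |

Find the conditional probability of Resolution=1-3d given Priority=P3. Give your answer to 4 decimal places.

0.1701

P(Priority=P3) = 0.071 + 0.035 + 0.016 + 0.025 = 0.147.
P(Resolution=1-3d | Priority=P3) = 0.025/0.147 = 0.1701.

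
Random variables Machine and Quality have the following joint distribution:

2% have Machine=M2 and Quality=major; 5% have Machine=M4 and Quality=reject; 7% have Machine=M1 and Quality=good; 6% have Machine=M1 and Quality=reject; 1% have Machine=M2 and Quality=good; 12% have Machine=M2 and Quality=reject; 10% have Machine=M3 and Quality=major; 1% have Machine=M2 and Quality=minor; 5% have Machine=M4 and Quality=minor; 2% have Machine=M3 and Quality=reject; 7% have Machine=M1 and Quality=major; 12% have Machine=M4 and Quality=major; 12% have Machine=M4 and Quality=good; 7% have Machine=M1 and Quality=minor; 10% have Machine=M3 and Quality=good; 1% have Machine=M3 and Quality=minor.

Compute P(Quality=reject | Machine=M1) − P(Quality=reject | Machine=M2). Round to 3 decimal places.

P(Machine=M1) = 0.07 + 0.07 + 0.07 + 0.06 = 0.27; P(Quality=reject | Machine=M1) = 0.06/0.27 = 0.2222.
P(Machine=M2) = 0.01 + 0.01 + 0.02 + 0.12 = 0.16; P(Quality=reject | Machine=M2) = 0.12/0.16 = 0.7500.
Difference = -0.528.

-0.528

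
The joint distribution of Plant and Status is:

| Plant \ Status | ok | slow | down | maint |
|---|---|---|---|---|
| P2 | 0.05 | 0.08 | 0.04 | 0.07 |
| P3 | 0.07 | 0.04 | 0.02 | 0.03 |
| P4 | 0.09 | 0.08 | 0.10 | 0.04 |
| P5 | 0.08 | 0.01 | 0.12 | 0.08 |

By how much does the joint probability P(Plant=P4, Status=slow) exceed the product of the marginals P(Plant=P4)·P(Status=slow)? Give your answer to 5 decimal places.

P(Plant=P4) = 0.09 + 0.08 + 0.10 + 0.04 = 0.31.
P(Status=slow) = 0.08 + 0.04 + 0.08 + 0.01 = 0.21.
P(Plant=P4, Status=slow) − P(Plant=P4)P(Status=slow) = 0.08 − 0.31×0.21 = 0.01490.

0.01490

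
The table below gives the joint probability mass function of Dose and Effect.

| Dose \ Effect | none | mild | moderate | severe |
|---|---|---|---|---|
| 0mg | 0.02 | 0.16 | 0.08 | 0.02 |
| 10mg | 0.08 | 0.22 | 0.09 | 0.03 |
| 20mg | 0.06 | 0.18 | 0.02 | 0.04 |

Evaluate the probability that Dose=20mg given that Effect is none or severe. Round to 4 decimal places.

0.4000

P(Effect=none) = 0.02 + 0.08 + 0.06 = 0.16.
P(Effect=severe) = 0.02 + 0.03 + 0.04 = 0.09.
P(Effect ∈ {none, severe}) = 0.16 + 0.09 = 0.25; P(Dose=20mg, Effect ∈ {none, severe}) = 0.06 + 0.04 = 0.10.
P(Dose=20mg | Effect ∈ {none, severe}) = 0.10/0.25 = 0.4000.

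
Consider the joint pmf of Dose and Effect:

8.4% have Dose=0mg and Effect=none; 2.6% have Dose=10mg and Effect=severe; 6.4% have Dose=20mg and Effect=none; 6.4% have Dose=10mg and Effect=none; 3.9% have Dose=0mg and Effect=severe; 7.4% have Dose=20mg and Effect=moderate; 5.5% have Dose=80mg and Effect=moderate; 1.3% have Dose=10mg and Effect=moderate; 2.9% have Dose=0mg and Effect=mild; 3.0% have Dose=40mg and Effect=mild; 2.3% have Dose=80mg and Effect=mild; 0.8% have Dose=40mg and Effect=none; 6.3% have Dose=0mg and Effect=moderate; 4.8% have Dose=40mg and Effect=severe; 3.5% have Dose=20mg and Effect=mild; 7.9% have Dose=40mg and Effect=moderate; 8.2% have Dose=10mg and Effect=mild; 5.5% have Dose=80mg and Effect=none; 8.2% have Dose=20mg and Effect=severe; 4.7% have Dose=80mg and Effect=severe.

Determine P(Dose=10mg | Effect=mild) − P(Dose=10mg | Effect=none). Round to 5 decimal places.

P(Effect=mild) = 0.029 + 0.082 + 0.035 + 0.030 + 0.023 = 0.199; P(Dose=10mg | Effect=mild) = 0.082/0.199 = 0.412060.
P(Effect=none) = 0.084 + 0.064 + 0.064 + 0.008 + 0.055 = 0.275; P(Dose=10mg | Effect=none) = 0.064/0.275 = 0.232727.
Difference = 0.17933.

0.17933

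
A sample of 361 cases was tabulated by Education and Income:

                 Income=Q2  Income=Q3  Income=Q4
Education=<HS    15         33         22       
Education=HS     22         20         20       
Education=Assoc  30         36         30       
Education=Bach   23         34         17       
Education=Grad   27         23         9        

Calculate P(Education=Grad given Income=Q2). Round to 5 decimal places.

Total with Income=Q2: 15 + 22 + 30 + 23 + 27 = 117.
P(Education=Grad | Income=Q2) = 27/117 = 0.23077.

0.23077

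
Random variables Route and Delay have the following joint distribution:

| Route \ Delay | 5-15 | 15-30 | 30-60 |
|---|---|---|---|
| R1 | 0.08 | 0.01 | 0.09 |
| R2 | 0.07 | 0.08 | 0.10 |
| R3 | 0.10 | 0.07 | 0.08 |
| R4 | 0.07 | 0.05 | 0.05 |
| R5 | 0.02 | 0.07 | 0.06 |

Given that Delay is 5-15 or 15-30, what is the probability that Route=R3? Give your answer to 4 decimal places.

P(Delay=5-15) = 0.08 + 0.07 + 0.10 + 0.07 + 0.02 = 0.34.
P(Delay=15-30) = 0.01 + 0.08 + 0.07 + 0.05 + 0.07 = 0.28.
P(Delay ∈ {5-15, 15-30}) = 0.34 + 0.28 = 0.62; P(Route=R3, Delay ∈ {5-15, 15-30}) = 0.10 + 0.07 = 0.17.
P(Route=R3 | Delay ∈ {5-15, 15-30}) = 0.17/0.62 = 0.2742.

0.2742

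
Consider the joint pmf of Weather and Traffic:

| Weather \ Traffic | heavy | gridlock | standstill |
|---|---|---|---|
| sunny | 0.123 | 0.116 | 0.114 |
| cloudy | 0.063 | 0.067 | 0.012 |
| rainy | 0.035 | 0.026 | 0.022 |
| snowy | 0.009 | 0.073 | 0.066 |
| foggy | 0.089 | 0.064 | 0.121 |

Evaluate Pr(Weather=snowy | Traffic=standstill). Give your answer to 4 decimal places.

P(Traffic=standstill) = 0.114 + 0.012 + 0.022 + 0.066 + 0.121 = 0.335.
P(Weather=snowy | Traffic=standstill) = 0.066/0.335 = 0.1970.

0.1970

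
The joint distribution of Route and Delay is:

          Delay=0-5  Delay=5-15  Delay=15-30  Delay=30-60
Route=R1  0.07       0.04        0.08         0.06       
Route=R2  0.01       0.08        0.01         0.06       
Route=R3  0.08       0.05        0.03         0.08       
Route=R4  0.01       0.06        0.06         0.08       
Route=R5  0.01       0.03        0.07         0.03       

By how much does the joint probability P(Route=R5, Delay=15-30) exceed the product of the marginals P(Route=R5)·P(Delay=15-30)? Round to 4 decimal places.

0.0350

P(Route=R5) = 0.01 + 0.03 + 0.07 + 0.03 = 0.14.
P(Delay=15-30) = 0.08 + 0.01 + 0.03 + 0.06 + 0.07 = 0.25.
P(Route=R5, Delay=15-30) − P(Route=R5)P(Delay=15-30) = 0.07 − 0.14×0.25 = 0.0350.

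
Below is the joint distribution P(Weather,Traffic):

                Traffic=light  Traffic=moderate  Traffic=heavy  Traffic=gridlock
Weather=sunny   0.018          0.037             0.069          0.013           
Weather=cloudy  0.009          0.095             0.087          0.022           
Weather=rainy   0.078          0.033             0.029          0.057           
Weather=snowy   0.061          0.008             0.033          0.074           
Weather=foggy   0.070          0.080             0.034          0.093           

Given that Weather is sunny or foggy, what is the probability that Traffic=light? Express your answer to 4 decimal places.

0.2126

P(Weather=sunny) = 0.018 + 0.037 + 0.069 + 0.013 = 0.137.
P(Weather=foggy) = 0.070 + 0.080 + 0.034 + 0.093 = 0.277.
P(Weather ∈ {sunny, foggy}) = 0.137 + 0.277 = 0.414; P(Traffic=light, Weather ∈ {sunny, foggy}) = 0.018 + 0.070 = 0.088.
P(Traffic=light | Weather ∈ {sunny, foggy}) = 0.088/0.414 = 0.2126.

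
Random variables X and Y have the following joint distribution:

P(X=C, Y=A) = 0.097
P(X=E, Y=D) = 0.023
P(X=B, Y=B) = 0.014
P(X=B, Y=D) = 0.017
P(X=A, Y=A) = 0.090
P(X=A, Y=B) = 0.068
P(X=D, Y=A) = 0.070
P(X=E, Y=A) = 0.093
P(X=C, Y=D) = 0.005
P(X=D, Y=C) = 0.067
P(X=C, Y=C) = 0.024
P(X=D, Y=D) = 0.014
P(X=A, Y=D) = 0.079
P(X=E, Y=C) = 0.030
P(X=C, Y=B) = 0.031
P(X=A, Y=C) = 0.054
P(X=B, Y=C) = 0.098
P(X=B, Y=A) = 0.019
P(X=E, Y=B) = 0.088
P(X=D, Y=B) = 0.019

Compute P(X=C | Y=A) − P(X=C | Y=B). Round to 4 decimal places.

0.1220

P(Y=A) = 0.090 + 0.019 + 0.097 + 0.070 + 0.093 = 0.369; P(X=C | Y=A) = 0.097/0.369 = 0.26287.
P(Y=B) = 0.068 + 0.014 + 0.031 + 0.019 + 0.088 = 0.220; P(X=C | Y=B) = 0.031/0.220 = 0.14091.
Difference = 0.1220.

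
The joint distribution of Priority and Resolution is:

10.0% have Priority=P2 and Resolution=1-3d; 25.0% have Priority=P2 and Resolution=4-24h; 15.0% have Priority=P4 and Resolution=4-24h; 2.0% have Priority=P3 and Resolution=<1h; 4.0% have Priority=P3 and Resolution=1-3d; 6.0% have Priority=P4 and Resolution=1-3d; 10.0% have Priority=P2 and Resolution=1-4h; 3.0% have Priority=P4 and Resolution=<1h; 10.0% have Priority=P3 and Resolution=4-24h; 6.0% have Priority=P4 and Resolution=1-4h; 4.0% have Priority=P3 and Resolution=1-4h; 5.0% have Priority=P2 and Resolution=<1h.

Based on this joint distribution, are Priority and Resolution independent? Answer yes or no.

yes

Every cell satisfies P(Priority,Resolution) = P(Priority)·P(Resolution). For instance P(Priority=P2) = 0.500, P(Resolution=1-4h) = 0.200, and 0.500×0.200 = 0.100 matches the joint entry. So Priority and Resolution are independent.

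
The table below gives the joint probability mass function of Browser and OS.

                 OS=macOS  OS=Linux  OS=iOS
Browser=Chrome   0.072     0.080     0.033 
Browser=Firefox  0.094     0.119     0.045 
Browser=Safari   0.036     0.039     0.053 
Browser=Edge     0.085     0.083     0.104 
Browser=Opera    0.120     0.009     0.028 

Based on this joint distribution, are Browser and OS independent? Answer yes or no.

no

P(Browser=Opera) = 0.157 and P(OS=macOS) = 0.407, so their product is 0.06390, but P(Browser=Opera, OS=macOS) = 0.120. Since these differ, Browser and OS are not independent.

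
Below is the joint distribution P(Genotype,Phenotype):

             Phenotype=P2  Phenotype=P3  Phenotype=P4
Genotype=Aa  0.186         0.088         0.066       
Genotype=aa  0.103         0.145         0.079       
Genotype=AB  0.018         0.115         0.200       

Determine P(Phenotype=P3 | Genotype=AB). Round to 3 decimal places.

0.345

P(Genotype=AB) = 0.018 + 0.115 + 0.200 = 0.333.
P(Phenotype=P3 | Genotype=AB) = 0.115/0.333 = 0.345.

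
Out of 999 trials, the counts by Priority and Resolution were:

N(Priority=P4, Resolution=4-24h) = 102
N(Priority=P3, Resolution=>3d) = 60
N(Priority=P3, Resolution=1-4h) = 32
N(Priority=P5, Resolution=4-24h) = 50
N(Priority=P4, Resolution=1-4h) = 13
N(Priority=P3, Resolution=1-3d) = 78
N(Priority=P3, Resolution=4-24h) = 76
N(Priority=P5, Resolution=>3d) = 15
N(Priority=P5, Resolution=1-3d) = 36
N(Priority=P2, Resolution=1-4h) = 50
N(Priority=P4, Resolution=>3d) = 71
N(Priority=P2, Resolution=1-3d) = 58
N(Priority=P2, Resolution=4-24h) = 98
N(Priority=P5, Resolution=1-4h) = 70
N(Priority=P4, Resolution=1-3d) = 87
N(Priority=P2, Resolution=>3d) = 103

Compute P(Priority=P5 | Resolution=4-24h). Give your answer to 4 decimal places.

0.1534

Total with Resolution=4-24h: 98 + 76 + 102 + 50 = 326.
P(Priority=P5 | Resolution=4-24h) = 50/326 = 0.1534.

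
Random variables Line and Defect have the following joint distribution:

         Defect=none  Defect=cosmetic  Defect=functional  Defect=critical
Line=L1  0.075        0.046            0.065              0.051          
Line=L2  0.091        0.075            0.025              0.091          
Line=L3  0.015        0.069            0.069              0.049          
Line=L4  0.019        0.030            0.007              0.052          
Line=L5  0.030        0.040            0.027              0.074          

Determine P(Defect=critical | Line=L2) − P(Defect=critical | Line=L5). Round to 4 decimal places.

-0.1101

P(Line=L2) = 0.091 + 0.075 + 0.025 + 0.091 = 0.282; P(Defect=critical | Line=L2) = 0.091/0.282 = 0.32270.
P(Line=L5) = 0.030 + 0.040 + 0.027 + 0.074 = 0.171; P(Defect=critical | Line=L5) = 0.074/0.171 = 0.43275.
Difference = -0.1101.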